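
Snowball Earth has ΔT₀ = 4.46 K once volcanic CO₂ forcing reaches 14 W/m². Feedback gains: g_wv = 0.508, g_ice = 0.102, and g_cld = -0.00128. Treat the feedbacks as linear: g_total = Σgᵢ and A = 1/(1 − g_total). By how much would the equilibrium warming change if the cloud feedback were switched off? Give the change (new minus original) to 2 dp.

Original: g = 0.60872, ΔT = 4.46/(1−0.60872) = 11.3985 K.
Without cloud: g' = 0.61, ΔT' = 4.46/(1−0.61) = 11.4359 K.
Change = 11.4359 − 11.3985 = 0.04 K.

0.04 K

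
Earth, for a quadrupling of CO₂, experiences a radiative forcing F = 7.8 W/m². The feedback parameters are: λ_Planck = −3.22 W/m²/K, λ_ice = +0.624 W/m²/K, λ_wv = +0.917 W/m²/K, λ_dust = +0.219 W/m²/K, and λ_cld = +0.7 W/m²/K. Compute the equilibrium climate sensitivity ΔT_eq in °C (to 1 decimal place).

10.3 °C

Net feedback parameter λ = (−3.22) + (+0.624) + (+0.917) + (+0.219) + (+0.7) = -0.76 W/m²/K.
ΔT = −F/λ = −7.8/(-0.76) = 10.3 °C.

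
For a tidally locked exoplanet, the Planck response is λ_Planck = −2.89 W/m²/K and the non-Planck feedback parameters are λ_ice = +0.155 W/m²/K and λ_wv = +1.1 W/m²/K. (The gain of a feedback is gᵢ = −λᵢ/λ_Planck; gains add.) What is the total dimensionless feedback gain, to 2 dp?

Convert to gains: g_ice = 0.155/2.89 = 0.05363; g_wv = 1.1/2.89 = 0.3806.
Total gain g = 0.43423.

0.43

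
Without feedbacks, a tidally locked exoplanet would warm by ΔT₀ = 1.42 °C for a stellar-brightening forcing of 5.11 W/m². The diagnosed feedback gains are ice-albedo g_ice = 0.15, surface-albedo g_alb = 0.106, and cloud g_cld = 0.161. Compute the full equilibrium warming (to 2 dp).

2.44 °C

Total gain g = 0.15 + 0.106 + 0.161 = 0.417.
Amplification A = 1/(1 − 0.417) = 1.715.
ΔT = 1.42 × 1.715 = 2.44 °C.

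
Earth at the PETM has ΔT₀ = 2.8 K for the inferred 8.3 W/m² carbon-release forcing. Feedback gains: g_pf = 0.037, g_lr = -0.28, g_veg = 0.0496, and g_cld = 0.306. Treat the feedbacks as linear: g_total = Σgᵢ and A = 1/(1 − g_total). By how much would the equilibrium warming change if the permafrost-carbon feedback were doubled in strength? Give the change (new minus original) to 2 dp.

Original: g = 0.1126, ΔT = 2.8/(1−0.1126) = 3.1553 K.
With doubled permafrost-carbon: g' = 0.1496, ΔT' = 2.8/(1−0.1496) = 3.2926 K.
Change = 3.2926 − 3.1553 = 0.14 K.

0.14 K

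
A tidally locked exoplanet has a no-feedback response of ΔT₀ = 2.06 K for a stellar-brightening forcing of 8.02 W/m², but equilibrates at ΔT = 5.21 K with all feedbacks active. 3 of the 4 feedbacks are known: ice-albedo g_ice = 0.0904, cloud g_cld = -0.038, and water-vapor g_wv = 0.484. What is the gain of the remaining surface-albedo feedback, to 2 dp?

Amplification A = ΔT/ΔT₀ = 5.21/2.06 = 2.529.
Total gain g = 1 − 1/A = 1 − 1/2.529 = 0.6046.
Known gains sum to 0.0904 − 0.038 + 0.484 = 0.5364.
g_alb = 0.6046 − 0.5364 = 0.07.

0.07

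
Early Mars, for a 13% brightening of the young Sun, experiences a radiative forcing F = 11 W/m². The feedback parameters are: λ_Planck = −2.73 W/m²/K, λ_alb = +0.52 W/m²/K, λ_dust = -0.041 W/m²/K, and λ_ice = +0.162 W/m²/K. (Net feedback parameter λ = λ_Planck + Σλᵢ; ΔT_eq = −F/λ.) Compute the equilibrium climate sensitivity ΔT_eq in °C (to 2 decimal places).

5.27 °C

Net feedback parameter λ = (−2.73) + (+0.52) + (-0.041) + (+0.162) = -2.089 W/m²/K.
ΔT = −F/λ = −11/(-2.089) = 5.27 °C.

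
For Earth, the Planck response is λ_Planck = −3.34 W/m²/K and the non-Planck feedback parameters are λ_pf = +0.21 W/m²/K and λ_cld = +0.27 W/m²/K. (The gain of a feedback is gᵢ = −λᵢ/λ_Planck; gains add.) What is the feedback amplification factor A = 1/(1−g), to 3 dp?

1.168

Convert to gains: g_pf = 0.21/3.34 = 0.06287; g_cld = 0.27/3.34 = 0.08084.
Total gain g = 0.14371.
A = 1/(1 − 0.14371) = 1.168.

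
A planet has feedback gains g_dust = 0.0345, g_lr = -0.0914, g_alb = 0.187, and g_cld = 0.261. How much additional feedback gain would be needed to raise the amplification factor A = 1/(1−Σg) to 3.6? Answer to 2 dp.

Current total gain = 0.3911.
Target gain for A = 3.6: g* = 1 − 1/3.6 = 0.7222.
Additional gain needed = 0.7222 − 0.3911 = 0.33.

0.33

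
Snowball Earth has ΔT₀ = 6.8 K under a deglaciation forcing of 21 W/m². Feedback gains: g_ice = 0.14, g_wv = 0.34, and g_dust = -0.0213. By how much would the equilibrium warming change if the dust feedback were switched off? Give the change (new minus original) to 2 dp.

Original: g = 0.4587, ΔT = 6.8/(1−0.4587) = 12.5623 K.
Without dust: g' = 0.48, ΔT' = 6.8/(1−0.48) = 13.0769 K.
Change = 13.0769 − 12.5623 = 0.51 K.

0.51 K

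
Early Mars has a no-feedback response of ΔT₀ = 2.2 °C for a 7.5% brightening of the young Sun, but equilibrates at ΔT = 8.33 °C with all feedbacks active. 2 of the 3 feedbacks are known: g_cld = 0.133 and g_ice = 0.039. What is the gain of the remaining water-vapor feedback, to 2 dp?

Amplification A = ΔT/ΔT₀ = 8.33/2.2 = 3.786.
Total gain g = 1 − 1/A = 1 − 1/3.786 = 0.7359.
Known gains sum to 0.133 + 0.039 = 0.172.
g_wv = 0.7359 − 0.172 = 0.56.

0.56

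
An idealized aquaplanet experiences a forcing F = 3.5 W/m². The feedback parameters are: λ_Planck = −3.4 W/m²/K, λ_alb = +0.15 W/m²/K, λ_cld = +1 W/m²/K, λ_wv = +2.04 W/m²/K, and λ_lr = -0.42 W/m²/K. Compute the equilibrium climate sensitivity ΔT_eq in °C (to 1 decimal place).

Net feedback parameter λ = (−3.4) + (+0.15) + (+1) + (+2.04) + (-0.42) = -0.63 W/m²/K.
ΔT = −F/λ = −3.5/(-0.63) = 5.6 °C.

5.6 °C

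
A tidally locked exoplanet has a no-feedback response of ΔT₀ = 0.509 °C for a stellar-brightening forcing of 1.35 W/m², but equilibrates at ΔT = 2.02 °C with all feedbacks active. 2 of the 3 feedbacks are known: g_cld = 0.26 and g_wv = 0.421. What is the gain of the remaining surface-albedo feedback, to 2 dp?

Amplification A = ΔT/ΔT₀ = 2.02/0.509 = 3.969.
Total gain g = 1 − 1/A = 1 − 1/3.969 = 0.748.
Known gains sum to 0.26 + 0.421 = 0.681.
g_alb = 0.748 − 0.681 = 0.07.

0.07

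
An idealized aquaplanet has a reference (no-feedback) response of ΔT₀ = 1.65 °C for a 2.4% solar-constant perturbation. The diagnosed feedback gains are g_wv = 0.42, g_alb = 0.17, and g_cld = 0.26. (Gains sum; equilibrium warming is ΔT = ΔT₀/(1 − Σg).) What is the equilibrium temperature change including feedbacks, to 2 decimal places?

11.00 °C

Total gain g = 0.42 + 0.17 + 0.26 = 0.85.
Amplification A = 1/(1 − 0.85) = 6.667.
ΔT = 1.65 × 6.667 = 11.00 °C.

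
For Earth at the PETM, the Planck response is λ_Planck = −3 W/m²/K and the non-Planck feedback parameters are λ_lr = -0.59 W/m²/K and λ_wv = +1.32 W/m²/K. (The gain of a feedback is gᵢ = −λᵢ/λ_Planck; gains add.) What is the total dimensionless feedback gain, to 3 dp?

0.243

Convert to gains: g_lr = -0.59/3 = -0.1967; g_wv = 1.32/3 = 0.44.
Total gain g = 0.2433.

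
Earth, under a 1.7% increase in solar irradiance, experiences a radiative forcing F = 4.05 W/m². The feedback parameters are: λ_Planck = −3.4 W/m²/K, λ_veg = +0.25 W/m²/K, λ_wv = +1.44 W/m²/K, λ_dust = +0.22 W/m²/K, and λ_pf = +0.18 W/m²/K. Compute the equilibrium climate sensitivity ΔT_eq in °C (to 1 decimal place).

Net feedback parameter λ = (−3.4) + (+0.25) + (+1.44) + (+0.22) + (+0.18) = -1.31 W/m²/K.
ΔT = −F/λ = −4.05/(-1.31) = 3.1 °C.

3.1 °C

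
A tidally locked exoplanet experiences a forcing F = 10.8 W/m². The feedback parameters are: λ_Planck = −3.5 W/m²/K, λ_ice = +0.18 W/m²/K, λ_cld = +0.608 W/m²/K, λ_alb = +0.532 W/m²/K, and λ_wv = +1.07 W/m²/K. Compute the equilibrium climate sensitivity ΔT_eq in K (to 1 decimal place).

9.7 K

Net feedback parameter λ = (−3.5) + (+0.18) + (+0.608) + (+0.532) + (+1.07) = -1.11 W/m²/K.
ΔT = −F/λ = −10.8/(-1.11) = 9.7 K.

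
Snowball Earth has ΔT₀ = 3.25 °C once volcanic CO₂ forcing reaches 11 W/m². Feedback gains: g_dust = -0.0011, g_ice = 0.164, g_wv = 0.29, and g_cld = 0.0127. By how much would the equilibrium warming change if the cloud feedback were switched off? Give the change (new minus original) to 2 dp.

-0.14 °C

Original: g = 0.4656, ΔT = 3.25/(1−0.4656) = 6.0816 °C.
Without cloud: g' = 0.4529, ΔT' = 3.25/(1−0.4529) = 5.9404 °C.
Change = 5.9404 − 6.0816 = -0.14 °C.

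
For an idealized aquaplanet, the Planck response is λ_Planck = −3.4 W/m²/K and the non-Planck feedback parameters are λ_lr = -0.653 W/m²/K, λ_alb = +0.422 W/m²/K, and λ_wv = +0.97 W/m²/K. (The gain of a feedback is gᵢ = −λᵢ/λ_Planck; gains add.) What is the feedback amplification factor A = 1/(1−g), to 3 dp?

1.278

Convert to gains: g_lr = -0.653/3.4 = -0.1921; g_alb = 0.422/3.4 = 0.1241; g_wv = 0.97/3.4 = 0.2853.
Total gain g = 0.2173.
A = 1/(1 − 0.2173) = 1.278.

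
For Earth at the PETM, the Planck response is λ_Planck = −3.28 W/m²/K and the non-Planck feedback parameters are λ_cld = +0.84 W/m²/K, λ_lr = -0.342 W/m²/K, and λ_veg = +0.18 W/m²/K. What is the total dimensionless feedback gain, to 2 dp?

0.21

Convert to gains: g_cld = 0.84/3.28 = 0.2561; g_lr = -0.342/3.28 = -0.1043; g_veg = 0.18/3.28 = 0.05488.
Total gain g = 0.20668.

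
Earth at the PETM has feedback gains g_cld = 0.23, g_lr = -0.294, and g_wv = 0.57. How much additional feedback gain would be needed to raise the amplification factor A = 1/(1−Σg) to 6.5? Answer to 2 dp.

0.34

Current total gain = 0.506.
Target gain for A = 6.5: g* = 1 − 1/6.5 = 0.8462.
Additional gain needed = 0.8462 − 0.506 = 0.34.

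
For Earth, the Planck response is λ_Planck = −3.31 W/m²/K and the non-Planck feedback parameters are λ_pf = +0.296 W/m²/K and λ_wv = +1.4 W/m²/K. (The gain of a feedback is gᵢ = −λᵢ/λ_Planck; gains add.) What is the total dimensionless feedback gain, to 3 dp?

0.512

Convert to gains: g_pf = 0.296/3.31 = 0.08943; g_wv = 1.4/3.31 = 0.423.
Total gain g = 0.51243.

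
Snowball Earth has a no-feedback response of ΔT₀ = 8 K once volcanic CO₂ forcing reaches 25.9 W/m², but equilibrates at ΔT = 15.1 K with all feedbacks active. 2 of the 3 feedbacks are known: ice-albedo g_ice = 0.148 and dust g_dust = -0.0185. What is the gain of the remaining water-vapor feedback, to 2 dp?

Amplification A = ΔT/ΔT₀ = 15.1/8 = 1.887.
Total gain g = 1 − 1/A = 1 − 1/1.887 = 0.4701.
Known gains sum to 0.148 − 0.0185 = 0.1295.
g_wv = 0.4701 − 0.1295 = 0.34.

0.34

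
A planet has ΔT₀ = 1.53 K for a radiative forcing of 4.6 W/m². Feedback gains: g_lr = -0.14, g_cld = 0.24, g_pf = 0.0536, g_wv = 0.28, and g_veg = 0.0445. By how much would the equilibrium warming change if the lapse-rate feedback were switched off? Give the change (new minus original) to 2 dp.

1.07 K

Original: g = 0.4781, ΔT = 1.53/(1−0.4781) = 2.9316 K.
Without lapse-rate: g' = 0.6181, ΔT' = 1.53/(1−0.6181) = 4.0063 K.
Change = 4.0063 − 2.9316 = 1.07 K.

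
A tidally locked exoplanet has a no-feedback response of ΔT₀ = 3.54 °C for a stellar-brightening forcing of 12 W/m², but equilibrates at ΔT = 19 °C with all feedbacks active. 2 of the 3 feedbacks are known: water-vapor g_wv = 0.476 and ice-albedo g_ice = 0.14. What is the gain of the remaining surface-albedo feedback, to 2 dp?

0.20

Amplification A = ΔT/ΔT₀ = 19/3.54 = 5.367.
Total gain g = 1 − 1/A = 1 − 1/5.367 = 0.8137.
Known gains sum to 0.476 + 0.14 = 0.616.
g_alb = 0.8137 − 0.616 = 0.20.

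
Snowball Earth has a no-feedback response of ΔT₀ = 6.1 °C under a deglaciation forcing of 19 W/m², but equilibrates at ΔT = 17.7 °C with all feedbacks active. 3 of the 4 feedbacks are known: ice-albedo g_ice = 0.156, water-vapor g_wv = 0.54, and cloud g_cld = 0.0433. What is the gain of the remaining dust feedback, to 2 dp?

Amplification A = ΔT/ΔT₀ = 17.7/6.1 = 2.902.
Total gain g = 1 − 1/A = 1 − 1/2.902 = 0.6554.
Known gains sum to 0.156 + 0.54 + 0.0433 = 0.7393.
g_dust = 0.6554 − 0.7393 = -0.08.

-0.08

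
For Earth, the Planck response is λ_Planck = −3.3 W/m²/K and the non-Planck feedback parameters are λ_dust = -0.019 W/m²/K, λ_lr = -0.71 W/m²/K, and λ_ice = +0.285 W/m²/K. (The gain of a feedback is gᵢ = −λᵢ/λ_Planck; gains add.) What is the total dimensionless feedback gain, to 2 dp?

Convert to gains: g_dust = -0.019/3.3 = -0.005758; g_lr = -0.71/3.3 = -0.2152; g_ice = 0.285/3.3 = 0.08636.
Total gain g = -0.134598.

-0.13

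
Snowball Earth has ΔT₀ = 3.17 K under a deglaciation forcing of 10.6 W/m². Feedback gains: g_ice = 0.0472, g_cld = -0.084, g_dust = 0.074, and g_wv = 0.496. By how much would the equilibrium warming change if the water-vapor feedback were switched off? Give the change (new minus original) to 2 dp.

-3.50 K

Original: g = 0.5332, ΔT = 3.17/(1−0.5332) = 6.7909 K.
Without water-vapor: g' = 0.0372, ΔT' = 3.17/(1−0.0372) = 3.2925 K.
Change = 3.2925 − 6.7909 = -3.50 K.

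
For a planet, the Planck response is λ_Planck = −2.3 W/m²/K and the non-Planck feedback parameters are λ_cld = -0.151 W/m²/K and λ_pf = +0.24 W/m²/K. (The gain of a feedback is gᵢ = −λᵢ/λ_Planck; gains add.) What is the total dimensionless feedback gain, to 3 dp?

Convert to gains: g_cld = -0.151/2.3 = -0.06565; g_pf = 0.24/2.3 = 0.1043.
Total gain g = 0.03865.

0.039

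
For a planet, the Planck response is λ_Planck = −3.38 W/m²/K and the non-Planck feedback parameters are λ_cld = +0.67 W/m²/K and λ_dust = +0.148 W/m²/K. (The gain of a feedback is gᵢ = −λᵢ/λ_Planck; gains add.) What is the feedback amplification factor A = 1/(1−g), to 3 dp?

1.319

Convert to gains: g_cld = 0.67/3.38 = 0.1982; g_dust = 0.148/3.38 = 0.04379.
Total gain g = 0.24199.
A = 1/(1 − 0.24199) = 1.319.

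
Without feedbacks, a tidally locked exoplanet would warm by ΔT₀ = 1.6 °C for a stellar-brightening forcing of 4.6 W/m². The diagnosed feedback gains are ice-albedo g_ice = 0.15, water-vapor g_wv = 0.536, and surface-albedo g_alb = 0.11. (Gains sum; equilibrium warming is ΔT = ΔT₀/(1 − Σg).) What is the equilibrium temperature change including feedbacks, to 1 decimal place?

Total gain g = 0.15 + 0.536 + 0.11 = 0.796.
Amplification A = 1/(1 − 0.796) = 4.902.
ΔT = 1.6 × 4.902 = 7.8 °C.

7.8 °C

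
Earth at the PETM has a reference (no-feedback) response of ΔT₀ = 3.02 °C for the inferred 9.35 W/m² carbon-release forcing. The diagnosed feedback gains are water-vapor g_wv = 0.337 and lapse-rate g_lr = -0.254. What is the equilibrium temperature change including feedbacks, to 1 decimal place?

3.3 °C

Total gain g = 0.337 − 0.254 = 0.083.
Amplification A = 1/(1 − 0.083) = 1.091.
ΔT = 3.02 × 1.091 = 3.3 °C.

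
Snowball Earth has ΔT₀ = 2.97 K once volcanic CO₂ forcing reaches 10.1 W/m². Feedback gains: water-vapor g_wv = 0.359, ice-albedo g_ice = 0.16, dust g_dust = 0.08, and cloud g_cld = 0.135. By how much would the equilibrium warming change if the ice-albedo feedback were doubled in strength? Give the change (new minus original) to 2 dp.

Original: g = 0.734, ΔT = 2.97/(1−0.734) = 11.1654 K.
With doubled ice-albedo: g' = 0.894, ΔT' = 2.97/(1−0.894) = 28.0189 K.
Change = 28.0189 − 11.1654 = 16.85 K.

16.85 K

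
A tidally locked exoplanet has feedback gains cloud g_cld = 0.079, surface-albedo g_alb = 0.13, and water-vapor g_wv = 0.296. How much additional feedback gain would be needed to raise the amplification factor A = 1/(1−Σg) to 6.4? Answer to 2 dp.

0.34

Current total gain = 0.505.
Target gain for A = 6.4: g* = 1 − 1/6.4 = 0.8438.
Additional gain needed = 0.8438 − 0.505 = 0.34.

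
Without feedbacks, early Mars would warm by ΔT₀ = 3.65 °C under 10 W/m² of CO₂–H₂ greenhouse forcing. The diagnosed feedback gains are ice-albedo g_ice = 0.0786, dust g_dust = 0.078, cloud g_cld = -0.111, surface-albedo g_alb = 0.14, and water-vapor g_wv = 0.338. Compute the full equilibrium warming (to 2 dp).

Total gain g = 0.0786 + 0.078 − 0.111 + 0.14 + 0.338 = 0.5236.
Amplification A = 1/(1 − 0.5236) = 2.099.
ΔT = 3.65 × 2.099 = 7.66 °C.

7.66 °C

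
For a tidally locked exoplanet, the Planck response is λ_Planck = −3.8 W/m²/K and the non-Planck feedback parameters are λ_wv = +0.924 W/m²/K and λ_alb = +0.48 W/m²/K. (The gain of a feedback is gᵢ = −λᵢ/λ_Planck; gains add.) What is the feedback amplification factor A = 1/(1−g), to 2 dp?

Convert to gains: g_wv = 0.924/3.8 = 0.2432; g_alb = 0.48/3.8 = 0.1263.
Total gain g = 0.3695.
A = 1/(1 − 0.3695) = 1.59.

1.59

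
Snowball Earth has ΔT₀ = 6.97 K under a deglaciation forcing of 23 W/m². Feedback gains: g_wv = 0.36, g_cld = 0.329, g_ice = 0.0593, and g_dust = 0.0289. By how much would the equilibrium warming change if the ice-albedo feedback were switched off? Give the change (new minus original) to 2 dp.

Original: g = 0.7772, ΔT = 6.97/(1−0.7772) = 31.2837 K.
Without ice-albedo: g' = 0.7179, ΔT' = 6.97/(1−0.7179) = 24.7076 K.
Change = 24.7076 − 31.2837 = -6.58 K.

-6.58 K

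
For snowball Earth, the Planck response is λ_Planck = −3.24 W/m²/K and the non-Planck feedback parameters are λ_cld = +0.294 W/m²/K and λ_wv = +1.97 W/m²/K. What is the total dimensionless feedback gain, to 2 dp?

0.70

Convert to gains: g_cld = 0.294/3.24 = 0.09074; g_wv = 1.97/3.24 = 0.608.
Total gain g = 0.69874.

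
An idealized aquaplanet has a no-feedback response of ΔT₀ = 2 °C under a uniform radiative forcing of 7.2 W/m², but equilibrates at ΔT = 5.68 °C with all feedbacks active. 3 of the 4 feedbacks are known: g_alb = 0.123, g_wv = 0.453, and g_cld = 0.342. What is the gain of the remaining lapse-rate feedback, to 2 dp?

Amplification A = ΔT/ΔT₀ = 5.68/2 = 2.84.
Total gain g = 1 − 1/A = 1 − 1/2.84 = 0.6479.
Known gains sum to 0.123 + 0.453 + 0.342 = 0.918.
g_lr = 0.6479 − 0.918 = -0.27.

-0.27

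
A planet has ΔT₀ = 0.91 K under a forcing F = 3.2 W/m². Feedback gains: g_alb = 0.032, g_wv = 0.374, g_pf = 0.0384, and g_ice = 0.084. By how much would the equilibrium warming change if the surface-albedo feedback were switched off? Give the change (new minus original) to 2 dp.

Original: g = 0.5284, ΔT = 0.91/(1−0.5284) = 1.9296 K.
Without surface-albedo: g' = 0.4964, ΔT' = 0.91/(1−0.4964) = 1.8070 K.
Change = 1.8070 − 1.9296 = -0.12 K.

-0.12 K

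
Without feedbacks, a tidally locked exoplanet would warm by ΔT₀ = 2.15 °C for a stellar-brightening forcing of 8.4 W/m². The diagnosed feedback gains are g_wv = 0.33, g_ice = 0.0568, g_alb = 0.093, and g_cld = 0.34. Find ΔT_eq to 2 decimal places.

Total gain g = 0.33 + 0.0568 + 0.093 + 0.34 = 0.8198.
Amplification A = 1/(1 − 0.8198) = 5.549.
ΔT = 2.15 × 5.549 = 11.93 °C.

11.93 °C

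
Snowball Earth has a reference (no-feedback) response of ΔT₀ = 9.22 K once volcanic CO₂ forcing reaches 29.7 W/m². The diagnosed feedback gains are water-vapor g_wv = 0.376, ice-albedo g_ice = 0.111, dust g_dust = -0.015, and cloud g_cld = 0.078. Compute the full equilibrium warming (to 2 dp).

20.49 K

Total gain g = 0.376 + 0.111 − 0.015 + 0.078 = 0.55.
Amplification A = 1/(1 − 0.55) = 2.222.
ΔT = 9.22 × 2.222 = 20.49 K.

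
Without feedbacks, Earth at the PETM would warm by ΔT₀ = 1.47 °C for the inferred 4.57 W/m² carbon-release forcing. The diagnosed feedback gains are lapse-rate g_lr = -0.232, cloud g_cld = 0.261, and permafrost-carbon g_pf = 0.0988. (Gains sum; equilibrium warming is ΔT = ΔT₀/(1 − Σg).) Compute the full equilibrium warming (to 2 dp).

1.69 °C

Total gain g = -0.232 + 0.261 + 0.0988 = 0.1278.
Amplification A = 1/(1 − 0.1278) = 1.147.
ΔT = 1.47 × 1.147 = 1.69 °C.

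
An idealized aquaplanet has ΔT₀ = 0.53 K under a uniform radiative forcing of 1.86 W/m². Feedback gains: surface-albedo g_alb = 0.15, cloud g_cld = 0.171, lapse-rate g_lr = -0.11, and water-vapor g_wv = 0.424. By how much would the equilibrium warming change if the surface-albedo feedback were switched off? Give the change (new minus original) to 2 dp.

Original: g = 0.635, ΔT = 0.53/(1−0.635) = 1.4521 K.
Without surface-albedo: g' = 0.485, ΔT' = 0.53/(1−0.485) = 1.0291 K.
Change = 1.0291 − 1.4521 = -0.42 K.

-0.42 K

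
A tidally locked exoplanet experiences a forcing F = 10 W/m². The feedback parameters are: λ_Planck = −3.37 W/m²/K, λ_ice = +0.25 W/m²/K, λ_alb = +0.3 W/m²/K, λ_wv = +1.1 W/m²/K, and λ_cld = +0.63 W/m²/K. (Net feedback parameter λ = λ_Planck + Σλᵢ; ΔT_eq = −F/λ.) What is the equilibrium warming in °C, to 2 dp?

9.17 °C

Net feedback parameter λ = (−3.37) + (+0.25) + (+0.3) + (+1.1) + (+0.63) = -1.09 W/m²/K.
ΔT = −F/λ = −10/(-1.09) = 9.17 °C.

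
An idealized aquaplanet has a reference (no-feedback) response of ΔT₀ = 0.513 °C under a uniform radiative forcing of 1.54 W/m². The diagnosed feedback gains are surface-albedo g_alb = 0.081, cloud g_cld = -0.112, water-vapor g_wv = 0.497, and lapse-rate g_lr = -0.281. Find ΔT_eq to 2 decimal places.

0.63 °C

Total gain g = 0.081 − 0.112 + 0.497 − 0.281 = 0.185.
Amplification A = 1/(1 − 0.185) = 1.227.
ΔT = 0.513 × 1.227 = 0.63 °C.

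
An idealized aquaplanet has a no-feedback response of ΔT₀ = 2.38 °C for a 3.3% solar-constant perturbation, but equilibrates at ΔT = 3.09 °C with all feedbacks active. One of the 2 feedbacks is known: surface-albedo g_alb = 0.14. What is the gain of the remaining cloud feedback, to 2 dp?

Amplification A = ΔT/ΔT₀ = 3.09/2.38 = 1.298.
Total gain g = 1 − 1/A = 1 − 1/1.298 = 0.2296.
The known gain is 0.14.
g_cld = 0.2296 − 0.14 = 0.09.

0.09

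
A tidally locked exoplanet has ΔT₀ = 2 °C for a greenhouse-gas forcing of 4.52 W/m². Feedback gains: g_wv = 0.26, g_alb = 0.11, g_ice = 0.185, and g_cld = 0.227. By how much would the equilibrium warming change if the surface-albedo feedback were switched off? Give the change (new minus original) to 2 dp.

-3.08 °C

Original: g = 0.782, ΔT = 2/(1−0.782) = 9.1743 °C.
Without surface-albedo: g' = 0.672, ΔT' = 2/(1−0.672) = 6.0976 °C.
Change = 6.0976 − 9.1743 = -3.08 °C.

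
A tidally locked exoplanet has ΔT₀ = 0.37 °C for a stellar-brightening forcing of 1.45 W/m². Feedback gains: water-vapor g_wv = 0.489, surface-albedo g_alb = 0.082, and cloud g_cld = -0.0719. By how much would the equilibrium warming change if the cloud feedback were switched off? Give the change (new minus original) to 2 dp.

Original: g = 0.4991, ΔT = 0.37/(1−0.4991) = 0.7387 °C.
Without cloud: g' = 0.571, ΔT' = 0.37/(1−0.571) = 0.8625 °C.
Change = 0.8625 − 0.7387 = 0.12 °C.

0.12 °C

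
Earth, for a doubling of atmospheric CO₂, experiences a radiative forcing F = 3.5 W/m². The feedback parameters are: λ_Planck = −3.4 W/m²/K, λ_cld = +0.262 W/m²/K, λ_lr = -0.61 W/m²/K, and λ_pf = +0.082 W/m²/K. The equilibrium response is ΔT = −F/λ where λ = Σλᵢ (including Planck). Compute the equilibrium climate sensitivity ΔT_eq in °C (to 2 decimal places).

Net feedback parameter λ = (−3.4) + (+0.262) + (-0.61) + (+0.082) = -3.666 W/m²/K.
ΔT = −F/λ = −3.5/(-3.666) = 0.95 °C.

0.95 °C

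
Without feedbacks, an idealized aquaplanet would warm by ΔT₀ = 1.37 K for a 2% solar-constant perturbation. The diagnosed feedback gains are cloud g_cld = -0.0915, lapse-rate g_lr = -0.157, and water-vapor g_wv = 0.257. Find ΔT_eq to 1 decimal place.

Total gain g = -0.0915 − 0.157 + 0.257 = 0.0085.
Amplification A = 1/(1 − 0.0085) = 1.009.
ΔT = 1.37 × 1.009 = 1.4 K.

1.4 K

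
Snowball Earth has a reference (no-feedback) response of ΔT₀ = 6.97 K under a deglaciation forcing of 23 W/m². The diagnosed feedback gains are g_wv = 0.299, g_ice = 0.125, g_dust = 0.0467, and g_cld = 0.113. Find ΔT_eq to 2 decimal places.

Total gain g = 0.299 + 0.125 + 0.0467 + 0.113 = 0.5837.
Amplification A = 1/(1 − 0.5837) = 2.402.
ΔT = 6.97 × 2.402 = 16.74 K.

16.74 K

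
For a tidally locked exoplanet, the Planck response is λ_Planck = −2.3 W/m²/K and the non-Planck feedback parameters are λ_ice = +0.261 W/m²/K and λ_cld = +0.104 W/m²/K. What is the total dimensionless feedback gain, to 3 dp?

Convert to gains: g_ice = 0.261/2.3 = 0.1135; g_cld = 0.104/2.3 = 0.04522.
Total gain g = 0.15872.

0.159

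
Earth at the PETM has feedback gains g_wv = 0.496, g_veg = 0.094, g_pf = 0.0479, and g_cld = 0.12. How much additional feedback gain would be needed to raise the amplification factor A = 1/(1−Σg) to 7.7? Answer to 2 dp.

0.11

Current total gain = 0.7579.
Target gain for A = 7.7: g* = 1 − 1/7.7 = 0.8701.
Additional gain needed = 0.8701 − 0.7579 = 0.11.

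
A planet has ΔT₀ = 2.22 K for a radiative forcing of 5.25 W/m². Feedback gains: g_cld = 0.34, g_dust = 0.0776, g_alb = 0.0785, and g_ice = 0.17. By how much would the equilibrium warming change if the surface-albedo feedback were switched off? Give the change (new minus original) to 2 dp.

-1.27 K

Original: g = 0.6661, ΔT = 2.22/(1−0.6661) = 6.6487 K.
Without surface-albedo: g' = 0.5876, ΔT' = 2.22/(1−0.5876) = 5.3831 K.
Change = 5.3831 − 6.6487 = -1.27 K.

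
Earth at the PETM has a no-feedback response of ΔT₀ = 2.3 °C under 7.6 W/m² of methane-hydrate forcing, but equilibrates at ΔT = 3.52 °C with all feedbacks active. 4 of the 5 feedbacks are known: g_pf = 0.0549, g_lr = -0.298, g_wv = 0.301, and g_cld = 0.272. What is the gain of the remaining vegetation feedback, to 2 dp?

Amplification A = ΔT/ΔT₀ = 3.52/2.3 = 1.53.
Total gain g = 1 − 1/A = 1 − 1/1.53 = 0.3464.
Known gains sum to 0.0549 − 0.298 + 0.301 + 0.272 = 0.3299.
g_veg = 0.3464 − 0.3299 = 0.02.

0.02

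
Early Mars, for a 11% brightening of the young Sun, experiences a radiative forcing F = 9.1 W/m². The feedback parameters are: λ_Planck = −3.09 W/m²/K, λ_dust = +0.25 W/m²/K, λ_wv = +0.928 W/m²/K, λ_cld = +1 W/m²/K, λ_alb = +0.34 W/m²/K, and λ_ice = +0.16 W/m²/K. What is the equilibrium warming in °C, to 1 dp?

Net feedback parameter λ = (−3.09) + (+0.25) + (+0.928) + (+1) + (+0.34) + (+0.16) = -0.412 W/m²/K.
ΔT = −F/λ = −9.1/(-0.412) = 22.1 °C.

22.1 °C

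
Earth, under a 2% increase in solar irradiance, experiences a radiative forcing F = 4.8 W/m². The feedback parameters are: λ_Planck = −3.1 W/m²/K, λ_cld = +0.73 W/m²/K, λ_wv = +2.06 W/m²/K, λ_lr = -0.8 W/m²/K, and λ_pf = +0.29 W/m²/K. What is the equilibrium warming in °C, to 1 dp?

Net feedback parameter λ = (−3.1) + (+0.73) + (+2.06) + (-0.8) + (+0.29) = -0.82 W/m²/K.
ΔT = −F/λ = −4.8/(-0.82) = 5.9 °C.

5.9 °C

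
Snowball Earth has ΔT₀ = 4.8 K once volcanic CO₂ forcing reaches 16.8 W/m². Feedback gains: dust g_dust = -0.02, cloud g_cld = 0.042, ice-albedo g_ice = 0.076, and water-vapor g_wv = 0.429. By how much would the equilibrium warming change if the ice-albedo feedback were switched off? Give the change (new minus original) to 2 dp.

Original: g = 0.527, ΔT = 4.8/(1−0.527) = 10.1480 K.
Without ice-albedo: g' = 0.451, ΔT' = 4.8/(1−0.451) = 8.7432 K.
Change = 8.7432 − 10.1480 = -1.40 K.

-1.40 K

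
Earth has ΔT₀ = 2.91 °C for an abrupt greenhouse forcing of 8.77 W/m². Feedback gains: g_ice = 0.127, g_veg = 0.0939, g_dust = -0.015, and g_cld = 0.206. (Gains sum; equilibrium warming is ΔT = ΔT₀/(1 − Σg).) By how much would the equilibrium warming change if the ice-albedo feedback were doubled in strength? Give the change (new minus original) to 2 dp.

1.36 °C

Original: g = 0.4119, ΔT = 2.91/(1−0.4119) = 4.9481 °C.
With doubled ice-albedo: g' = 0.5389, ΔT' = 2.91/(1−0.5389) = 6.3110 °C.
Change = 6.3110 − 4.9481 = 1.36 °C.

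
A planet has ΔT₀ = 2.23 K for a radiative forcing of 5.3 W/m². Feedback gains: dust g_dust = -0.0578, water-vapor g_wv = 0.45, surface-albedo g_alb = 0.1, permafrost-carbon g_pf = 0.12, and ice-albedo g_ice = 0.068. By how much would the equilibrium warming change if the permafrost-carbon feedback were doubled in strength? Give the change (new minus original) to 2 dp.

Original: g = 0.6802, ΔT = 2.23/(1−0.6802) = 6.9731 K.
With doubled permafrost-carbon: g' = 0.8002, ΔT' = 2.23/(1−0.8002) = 11.1612 K.
Change = 11.1612 − 6.9731 = 4.19 K.

4.19 K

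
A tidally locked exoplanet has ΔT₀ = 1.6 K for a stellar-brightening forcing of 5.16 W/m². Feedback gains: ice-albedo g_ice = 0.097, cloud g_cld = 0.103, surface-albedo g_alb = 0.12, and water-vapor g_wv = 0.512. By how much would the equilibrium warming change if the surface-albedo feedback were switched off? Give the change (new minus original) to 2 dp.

Original: g = 0.832, ΔT = 1.6/(1−0.832) = 9.5238 K.
Without surface-albedo: g' = 0.712, ΔT' = 1.6/(1−0.712) = 5.5556 K.
Change = 5.5556 − 9.5238 = -3.97 K.

-3.97 K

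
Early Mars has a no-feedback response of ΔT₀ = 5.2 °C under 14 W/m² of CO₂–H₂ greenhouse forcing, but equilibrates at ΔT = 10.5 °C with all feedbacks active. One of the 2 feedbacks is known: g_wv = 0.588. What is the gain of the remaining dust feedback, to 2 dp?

Amplification A = ΔT/ΔT₀ = 10.5/5.2 = 2.019.
Total gain g = 1 − 1/A = 1 − 1/2.019 = 0.5047.
The known gain is 0.588.
g_dust = 0.5047 − 0.588 = -0.08.

-0.08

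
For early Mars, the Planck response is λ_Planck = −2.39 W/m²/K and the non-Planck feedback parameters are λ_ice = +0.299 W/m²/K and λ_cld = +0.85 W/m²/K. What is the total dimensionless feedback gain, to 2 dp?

Convert to gains: g_ice = 0.299/2.39 = 0.1251; g_cld = 0.85/2.39 = 0.3556.
Total gain g = 0.4807.

0.48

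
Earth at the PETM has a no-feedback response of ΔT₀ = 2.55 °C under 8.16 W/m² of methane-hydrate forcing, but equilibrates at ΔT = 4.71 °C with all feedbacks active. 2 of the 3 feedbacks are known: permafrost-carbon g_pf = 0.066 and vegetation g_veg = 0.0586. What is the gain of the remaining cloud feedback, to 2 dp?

0.33

Amplification A = ΔT/ΔT₀ = 4.71/2.55 = 1.847.
Total gain g = 1 − 1/A = 1 − 1/1.847 = 0.4586.
Known gains sum to 0.066 + 0.0586 = 0.1246.
g_cld = 0.4586 − 0.1246 = 0.33.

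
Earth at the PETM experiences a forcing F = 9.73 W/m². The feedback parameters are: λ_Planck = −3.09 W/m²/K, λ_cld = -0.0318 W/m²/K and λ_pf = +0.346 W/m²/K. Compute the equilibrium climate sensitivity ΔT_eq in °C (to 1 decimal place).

Net feedback parameter λ = (−3.09) + (-0.0318) + (+0.346) = -2.7758 W/m²/K.
ΔT = −F/λ = −9.73/(-2.7758) = 3.5 °C.

3.5 °C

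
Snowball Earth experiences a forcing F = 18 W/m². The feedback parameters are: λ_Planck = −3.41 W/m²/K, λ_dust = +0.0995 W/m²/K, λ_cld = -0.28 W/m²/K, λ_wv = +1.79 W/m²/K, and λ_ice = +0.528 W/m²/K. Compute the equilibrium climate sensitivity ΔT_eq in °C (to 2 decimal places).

Net feedback parameter λ = (−3.41) + (+0.0995) + (-0.28) + (+1.79) + (+0.528) = -1.2725 W/m²/K.
ΔT = −F/λ = −18/(-1.2725) = 14.15 °C.

14.15 °C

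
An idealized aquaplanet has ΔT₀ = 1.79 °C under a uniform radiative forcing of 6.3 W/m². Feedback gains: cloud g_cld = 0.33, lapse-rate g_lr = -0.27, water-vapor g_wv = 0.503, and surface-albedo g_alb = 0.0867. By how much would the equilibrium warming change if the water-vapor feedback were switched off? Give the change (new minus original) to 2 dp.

-3.01 °C

Original: g = 0.6497, ΔT = 1.79/(1−0.6497) = 5.1099 °C.
Without water-vapor: g' = 0.1467, ΔT' = 1.79/(1−0.1467) = 2.0977 °C.
Change = 2.0977 − 5.1099 = -3.01 °C.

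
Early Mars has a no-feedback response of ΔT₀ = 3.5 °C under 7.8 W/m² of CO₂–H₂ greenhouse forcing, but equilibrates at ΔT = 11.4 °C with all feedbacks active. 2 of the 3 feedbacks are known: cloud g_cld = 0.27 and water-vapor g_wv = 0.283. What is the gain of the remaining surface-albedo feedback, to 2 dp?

0.14

Amplification A = ΔT/ΔT₀ = 11.4/3.5 = 3.257.
Total gain g = 1 − 1/A = 1 − 1/3.257 = 0.693.
Known gains sum to 0.27 + 0.283 = 0.553.
g_alb = 0.693 − 0.553 = 0.14.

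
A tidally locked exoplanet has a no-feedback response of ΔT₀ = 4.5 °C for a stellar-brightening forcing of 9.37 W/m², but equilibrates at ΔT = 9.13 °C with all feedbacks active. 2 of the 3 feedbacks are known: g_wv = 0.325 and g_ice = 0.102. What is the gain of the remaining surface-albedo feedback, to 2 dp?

0.08

Amplification A = ΔT/ΔT₀ = 9.13/4.5 = 2.029.
Total gain g = 1 − 1/A = 1 − 1/2.029 = 0.5071.
Known gains sum to 0.325 + 0.102 = 0.427.
g_alb = 0.5071 − 0.427 = 0.08.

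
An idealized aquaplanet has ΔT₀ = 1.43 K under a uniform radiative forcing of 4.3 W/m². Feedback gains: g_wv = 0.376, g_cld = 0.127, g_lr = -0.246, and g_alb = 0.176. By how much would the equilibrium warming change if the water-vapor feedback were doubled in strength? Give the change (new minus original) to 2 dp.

Original: g = 0.433, ΔT = 1.43/(1−0.433) = 2.5220 K.
With doubled water-vapor: g' = 0.809, ΔT' = 1.43/(1−0.809) = 7.4869 K.
Change = 7.4869 − 2.5220 = 4.96 K.

4.96 K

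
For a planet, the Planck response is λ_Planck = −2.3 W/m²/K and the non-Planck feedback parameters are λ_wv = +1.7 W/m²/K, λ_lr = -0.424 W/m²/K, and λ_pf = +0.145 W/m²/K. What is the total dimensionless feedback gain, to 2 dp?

Convert to gains: g_wv = 1.7/2.3 = 0.7391; g_lr = -0.424/2.3 = -0.1843; g_pf = 0.145/2.3 = 0.06304.
Total gain g = 0.61784.

0.62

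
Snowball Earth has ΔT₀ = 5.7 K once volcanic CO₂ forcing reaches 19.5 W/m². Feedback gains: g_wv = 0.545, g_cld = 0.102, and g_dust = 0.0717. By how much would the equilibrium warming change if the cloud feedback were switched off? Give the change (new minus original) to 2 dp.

-5.39 K

Original: g = 0.7187, ΔT = 5.7/(1−0.7187) = 20.2631 K.
Without cloud: g' = 0.6167, ΔT' = 5.7/(1−0.6167) = 14.8709 K.
Change = 14.8709 − 20.2631 = -5.39 K.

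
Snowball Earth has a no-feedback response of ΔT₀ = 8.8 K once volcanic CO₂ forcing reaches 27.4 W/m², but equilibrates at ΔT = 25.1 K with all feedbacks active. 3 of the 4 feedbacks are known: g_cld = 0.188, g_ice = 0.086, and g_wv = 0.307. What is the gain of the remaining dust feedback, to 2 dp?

Amplification A = ΔT/ΔT₀ = 25.1/8.8 = 2.852.
Total gain g = 1 − 1/A = 1 − 1/2.852 = 0.6494.
Known gains sum to 0.188 + 0.086 + 0.307 = 0.581.
g_dust = 0.6494 − 0.581 = 0.07.

0.07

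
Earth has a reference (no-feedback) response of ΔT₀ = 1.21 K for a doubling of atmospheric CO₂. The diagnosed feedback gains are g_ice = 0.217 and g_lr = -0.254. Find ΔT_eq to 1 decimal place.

Total gain g = 0.217 − 0.254 = -0.037.
Amplification A = 1/(1 + 0.037) = 0.9643.
ΔT = 1.21 × 0.9643 = 1.2 K.

1.2 K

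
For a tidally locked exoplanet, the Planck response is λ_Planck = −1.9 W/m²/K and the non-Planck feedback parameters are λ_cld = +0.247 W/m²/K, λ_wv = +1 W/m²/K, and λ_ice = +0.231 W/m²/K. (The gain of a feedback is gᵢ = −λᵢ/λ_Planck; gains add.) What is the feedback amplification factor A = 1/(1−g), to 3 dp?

Convert to gains: g_cld = 0.247/1.9 = 0.13; g_wv = 1/1.9 = 0.5263; g_ice = 0.231/1.9 = 0.1216.
Total gain g = 0.7779.
A = 1/(1 − 0.7779) = 4.502.

4.502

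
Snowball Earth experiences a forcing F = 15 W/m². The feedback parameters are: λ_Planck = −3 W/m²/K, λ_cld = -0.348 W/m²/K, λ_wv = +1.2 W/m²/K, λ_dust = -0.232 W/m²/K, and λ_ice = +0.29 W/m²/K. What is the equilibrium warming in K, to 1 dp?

Net feedback parameter λ = (−3) + (-0.348) + (+1.2) + (-0.232) + (+0.29) = -2.09 W/m²/K.
ΔT = −F/λ = −15/(-2.09) = 7.2 K.

7.2 K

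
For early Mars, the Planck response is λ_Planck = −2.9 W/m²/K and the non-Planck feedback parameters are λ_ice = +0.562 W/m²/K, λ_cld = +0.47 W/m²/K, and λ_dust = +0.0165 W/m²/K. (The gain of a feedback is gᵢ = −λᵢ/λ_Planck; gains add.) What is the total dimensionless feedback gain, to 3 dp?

Convert to gains: g_ice = 0.562/2.9 = 0.1938; g_cld = 0.47/2.9 = 0.1621; g_dust = 0.0165/2.9 = 0.00569.
Total gain g = 0.36159.

0.362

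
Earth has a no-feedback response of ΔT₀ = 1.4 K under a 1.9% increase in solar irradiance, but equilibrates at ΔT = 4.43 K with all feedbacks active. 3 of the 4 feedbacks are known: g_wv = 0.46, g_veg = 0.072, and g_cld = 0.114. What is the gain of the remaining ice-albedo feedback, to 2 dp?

0.04

Amplification A = ΔT/ΔT₀ = 4.43/1.4 = 3.164.
Total gain g = 1 − 1/A = 1 − 1/3.164 = 0.6839.
Known gains sum to 0.46 + 0.072 + 0.114 = 0.646.
g_ice = 0.6839 − 0.646 = 0.04.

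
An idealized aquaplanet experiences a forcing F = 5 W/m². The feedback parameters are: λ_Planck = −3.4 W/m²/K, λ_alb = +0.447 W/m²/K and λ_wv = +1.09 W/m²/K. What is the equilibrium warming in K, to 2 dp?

2.68 K

Net feedback parameter λ = (−3.4) + (+0.447) + (+1.09) = -1.863 W/m²/K.
ΔT = −F/λ = −5/(-1.863) = 2.68 K.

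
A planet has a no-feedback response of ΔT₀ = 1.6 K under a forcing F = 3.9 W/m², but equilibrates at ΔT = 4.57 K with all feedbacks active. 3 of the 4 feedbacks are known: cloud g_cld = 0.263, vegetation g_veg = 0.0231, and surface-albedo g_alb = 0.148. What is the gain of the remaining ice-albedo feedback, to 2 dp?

Amplification A = ΔT/ΔT₀ = 4.57/1.6 = 2.856.
Total gain g = 1 − 1/A = 1 − 1/2.856 = 0.6499.
Known gains sum to 0.263 + 0.0231 + 0.148 = 0.4341.
g_ice = 0.6499 − 0.4341 = 0.22.

0.22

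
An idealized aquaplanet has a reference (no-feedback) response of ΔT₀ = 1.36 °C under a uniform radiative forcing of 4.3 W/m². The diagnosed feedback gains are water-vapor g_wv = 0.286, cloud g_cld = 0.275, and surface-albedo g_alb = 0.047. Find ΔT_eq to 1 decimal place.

Total gain g = 0.286 + 0.275 + 0.047 = 0.608.
Amplification A = 1/(1 − 0.608) = 2.551.
ΔT = 1.36 × 2.551 = 3.5 °C.

3.5 °C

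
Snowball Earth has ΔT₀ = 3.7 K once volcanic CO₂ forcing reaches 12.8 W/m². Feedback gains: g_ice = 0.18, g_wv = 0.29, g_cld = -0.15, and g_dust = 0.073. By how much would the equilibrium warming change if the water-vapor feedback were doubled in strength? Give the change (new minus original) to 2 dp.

5.58 K

Original: g = 0.393, ΔT = 3.7/(1−0.393) = 6.0956 K.
With doubled water-vapor: g' = 0.683, ΔT' = 3.7/(1−0.683) = 11.6719 K.
Change = 11.6719 − 6.0956 = 5.58 K.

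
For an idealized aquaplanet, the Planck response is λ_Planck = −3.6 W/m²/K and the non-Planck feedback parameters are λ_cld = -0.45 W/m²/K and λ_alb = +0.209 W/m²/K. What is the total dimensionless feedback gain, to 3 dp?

-0.067

Convert to gains: g_cld = -0.45/3.6 = -0.125; g_alb = 0.209/3.6 = 0.05806.
Total gain g = -0.06694.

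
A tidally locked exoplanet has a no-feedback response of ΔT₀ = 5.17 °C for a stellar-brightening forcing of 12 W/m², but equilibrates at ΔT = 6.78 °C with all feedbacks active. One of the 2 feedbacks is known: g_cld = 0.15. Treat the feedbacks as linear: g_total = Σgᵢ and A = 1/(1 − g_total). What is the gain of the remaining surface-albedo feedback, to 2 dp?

Amplification A = ΔT/ΔT₀ = 6.78/5.17 = 1.311.
Total gain g = 1 − 1/A = 1 − 1/1.311 = 0.2372.
The known gain is 0.15.
g_alb = 0.2372 − 0.15 = 0.09.

0.09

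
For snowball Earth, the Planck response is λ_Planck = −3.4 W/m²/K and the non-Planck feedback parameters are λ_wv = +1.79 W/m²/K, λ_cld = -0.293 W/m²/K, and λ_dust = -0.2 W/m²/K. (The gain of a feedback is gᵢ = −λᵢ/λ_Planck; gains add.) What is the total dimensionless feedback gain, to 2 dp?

Convert to gains: g_wv = 1.79/3.4 = 0.5265; g_cld = -0.293/3.4 = -0.08618; g_dust = -0.2/3.4 = -0.05882.
Total gain g = 0.3815.

0.38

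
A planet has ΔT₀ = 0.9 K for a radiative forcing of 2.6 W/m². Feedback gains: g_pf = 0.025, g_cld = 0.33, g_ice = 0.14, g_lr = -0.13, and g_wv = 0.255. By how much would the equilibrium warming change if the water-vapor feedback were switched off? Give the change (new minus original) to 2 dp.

Original: g = 0.62, ΔT = 0.9/(1−0.62) = 2.3684 K.
Without water-vapor: g' = 0.365, ΔT' = 0.9/(1−0.365) = 1.4173 K.
Change = 1.4173 − 2.3684 = -0.95 K.

-0.95 K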